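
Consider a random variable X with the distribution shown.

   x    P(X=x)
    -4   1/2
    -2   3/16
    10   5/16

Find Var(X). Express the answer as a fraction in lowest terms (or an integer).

E[X] = (1/2)·(-4) + (3/16)·(-2) + (5/16)·10 = 3/4
E[X²] = (1/2)·16 + (3/16)·4 + (5/16)·100 = 40
Var(X) = 40 − (3/4)² = 631/16

631/16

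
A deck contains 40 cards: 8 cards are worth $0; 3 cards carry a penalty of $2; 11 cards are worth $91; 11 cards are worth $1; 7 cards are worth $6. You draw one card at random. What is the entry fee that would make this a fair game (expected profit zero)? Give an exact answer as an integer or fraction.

131/5 dollars

E[payout] = (8/40)·0 + (3/40)·(-2) + (11/40)·91 + (11/40)·1 + (7/40)·6 = 131/5
Fair fee = E[payout] = 131/5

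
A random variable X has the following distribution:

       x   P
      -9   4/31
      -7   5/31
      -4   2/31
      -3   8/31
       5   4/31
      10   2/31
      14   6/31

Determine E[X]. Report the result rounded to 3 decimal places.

E[X] = (4/31)·(-9) + (5/31)·(-7) + (2/31)·(-4) + (8/31)·(-3) + (4/31)·5 + (2/31)·10 + (6/31)·14
     = 21/31 ≈ 0.677

0.677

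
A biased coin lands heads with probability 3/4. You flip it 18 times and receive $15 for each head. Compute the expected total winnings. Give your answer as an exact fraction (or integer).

E[#heads] = 18·3/4 = 27/2 (linearity over flips).
E[winnings] = 15·27/2 = 405/2.

405/2 dollars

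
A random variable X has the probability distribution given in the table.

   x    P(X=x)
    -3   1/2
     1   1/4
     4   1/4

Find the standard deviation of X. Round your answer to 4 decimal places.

2.9475

E[X] = -1/4, E[X²] = 35/4
Var(X) = E[X²] − (E[X])² = 35/4 − 1/16 = 139/16
SD(X) = √(139/16) ≈ 2.9475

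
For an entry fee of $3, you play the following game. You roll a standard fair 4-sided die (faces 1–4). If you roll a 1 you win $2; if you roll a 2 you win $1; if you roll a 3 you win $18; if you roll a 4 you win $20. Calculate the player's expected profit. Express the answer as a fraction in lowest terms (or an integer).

29/4 dollars

E[payout] = (1/4)·1 + (1/4)·2 + (1/4)·18 + (1/4)·20 = 41/4
Expected profit = 41/4 − 3 = 29/4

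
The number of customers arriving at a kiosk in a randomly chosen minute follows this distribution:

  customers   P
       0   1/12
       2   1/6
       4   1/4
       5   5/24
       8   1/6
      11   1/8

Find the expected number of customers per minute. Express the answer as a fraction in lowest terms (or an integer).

61/12

E[X] = (1/12)·0 + (1/6)·2 + (1/4)·4 + (5/24)·5 + (1/6)·8 + (1/8)·11
     = 61/12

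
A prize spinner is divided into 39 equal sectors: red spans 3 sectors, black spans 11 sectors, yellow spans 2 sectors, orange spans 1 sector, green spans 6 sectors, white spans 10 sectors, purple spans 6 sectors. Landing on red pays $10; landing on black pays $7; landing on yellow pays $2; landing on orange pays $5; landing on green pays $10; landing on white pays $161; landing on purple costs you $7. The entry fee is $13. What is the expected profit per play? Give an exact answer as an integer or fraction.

E[payout] = (3/39)·10 + (11/39)·7 + (2/39)·2 + (1/39)·5 + (6/39)·10 + (10/39)·161 + (6/39)·(-7) = 1744/39
Expected profit = 1744/39 − 13 = 1237/39

1237/39 dollars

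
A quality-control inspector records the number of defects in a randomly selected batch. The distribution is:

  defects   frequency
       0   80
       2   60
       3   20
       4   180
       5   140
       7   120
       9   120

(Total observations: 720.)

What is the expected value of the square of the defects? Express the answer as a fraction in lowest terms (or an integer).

280/9

Total = 720, so P(defects=0) = 80/720, etc.
E[X²] = (1/9)·0 + (1/12)·4 + (1/36)·9 + (1/4)·16 + (7/36)·25 + (1/6)·49 + (1/6)·81
     = 280/9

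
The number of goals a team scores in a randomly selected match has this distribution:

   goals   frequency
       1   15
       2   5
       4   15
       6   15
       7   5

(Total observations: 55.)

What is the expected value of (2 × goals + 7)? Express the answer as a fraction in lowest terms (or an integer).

Total = 55, so P(goals=1) = 15/55, etc.
E[2x+7] = (3/11)·9 + (1/11)·11 + (3/11)·15 + (3/11)·19 + (1/11)·21
     = 161/11

161/11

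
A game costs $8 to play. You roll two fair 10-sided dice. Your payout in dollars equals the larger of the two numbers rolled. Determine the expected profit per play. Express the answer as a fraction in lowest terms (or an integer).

-17/20 dollars

Distribution of the larger of the two numbers rolled: 1 w.p. 1/100, 2 w.p. 3/100, 3 w.p. 1/20, 4 w.p. 7/100, 5 w.p. 9/100, 6 w.p. 11/100, …
E[payout] = (1/100)·1 + (3/100)·2 + (1/20)·3 + (7/100)·4 + (9/100)·5 + (11/100)·6 + (13/100)·7 + (3/20)·8 + (17/100)·9 + (19/100)·10 = 143/20
Expected profit = 143/20 − 8 = -17/20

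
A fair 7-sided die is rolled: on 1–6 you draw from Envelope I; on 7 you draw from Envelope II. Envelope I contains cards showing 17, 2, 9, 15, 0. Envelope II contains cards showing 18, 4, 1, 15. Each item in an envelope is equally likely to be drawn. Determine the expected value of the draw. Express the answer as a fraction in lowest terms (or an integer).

611/70

E[X | Envelope I] = (17 + 2 + 9 + 15 + 0)/5 = 43/5
E[X | Envelope II] = (18 + 4 + 1 + 15)/4 = 19/2
E[X] = (6/7)·43/5 + (1/7)·19/2 = 611/70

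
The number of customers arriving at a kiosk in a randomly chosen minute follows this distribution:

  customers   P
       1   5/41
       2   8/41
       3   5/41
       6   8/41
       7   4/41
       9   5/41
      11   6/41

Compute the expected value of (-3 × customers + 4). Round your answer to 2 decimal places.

-12.32

E[-3x+4] = (5/41)·1 + (8/41)·(-2) + (5/41)·(-5) + (8/41)·(-14) + (4/41)·(-17) + (5/41)·(-23) + (6/41)·(-29)
     = -505/41 ≈ -12.32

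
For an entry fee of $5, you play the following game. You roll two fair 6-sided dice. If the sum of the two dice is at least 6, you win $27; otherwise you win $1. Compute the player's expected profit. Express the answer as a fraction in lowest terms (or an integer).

E[payout] = (5/18)·1 + (13/18)·27 = 178/9
Expected profit = 178/9 − 5 = 133/9

133/9 dollars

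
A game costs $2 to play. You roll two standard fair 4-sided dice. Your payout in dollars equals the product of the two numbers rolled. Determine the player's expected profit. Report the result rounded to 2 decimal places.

$4.25

Distribution of the product of the two numbers rolled: 1 w.p. 1/16, 2 w.p. 1/8, 3 w.p. 1/8, 4 w.p. 3/16, 6 w.p. 1/8, 8 w.p. 1/8, …
E[payout] = (1/16)·1 + (1/8)·2 + (1/8)·3 + (3/16)·4 + (1/8)·6 + (1/8)·8 + (1/16)·9 + (1/8)·12 + (1/16)·16 = 25/4
Expected profit = 25/4 − 2 = 17/4 ≈ $4.25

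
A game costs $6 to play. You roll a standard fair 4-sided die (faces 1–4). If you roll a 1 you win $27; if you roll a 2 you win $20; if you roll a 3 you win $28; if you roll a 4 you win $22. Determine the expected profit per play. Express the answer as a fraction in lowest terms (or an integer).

E[payout] = (1/4)·20 + (1/4)·22 + (1/4)·27 + (1/4)·28 = 97/4
Expected profit = 97/4 − 6 = 73/4

73/4 dollars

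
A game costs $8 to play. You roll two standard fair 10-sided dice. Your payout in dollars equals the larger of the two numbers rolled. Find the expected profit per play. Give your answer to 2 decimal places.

Distribution of the larger of the two numbers rolled: 1 w.p. 1/100, 2 w.p. 3/100, 3 w.p. 1/20, 4 w.p. 7/100, 5 w.p. 9/100, 6 w.p. 11/100, …
E[payout] = (1/100)·1 + (3/100)·2 + (1/20)·3 + (7/100)·4 + (9/100)·5 + (11/100)·6 + (13/100)·7 + (3/20)·8 + (17/100)·9 + (19/100)·10 = 143/20
Expected profit = 143/20 − 8 = -17/20 ≈ -$0.85

-$0.85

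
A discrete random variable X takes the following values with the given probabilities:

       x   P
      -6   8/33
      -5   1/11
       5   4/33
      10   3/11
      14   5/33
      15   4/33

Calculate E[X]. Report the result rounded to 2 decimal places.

5.36

E[X] = (8/33)·(-6) + (1/11)·(-5) + (4/33)·5 + (3/11)·10 + (5/33)·14 + (4/33)·15
     = 59/11 ≈ 5.36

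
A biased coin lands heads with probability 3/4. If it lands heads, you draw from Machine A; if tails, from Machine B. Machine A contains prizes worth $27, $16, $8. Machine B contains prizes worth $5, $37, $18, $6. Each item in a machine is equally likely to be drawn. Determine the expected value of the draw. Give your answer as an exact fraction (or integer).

E[X | Machine A] = (27 + 16 + 8)/3 = 17
E[X | Machine B] = (5 + 37 + 18 + 6)/4 = 33/2
E[X] = (3/4)·17 + (1/4)·33/2 = 135/8

135/8 dollars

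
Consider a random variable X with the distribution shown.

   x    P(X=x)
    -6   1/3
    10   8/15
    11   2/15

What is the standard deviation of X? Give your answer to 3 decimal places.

E[X] = 24/5, E[X²] = 1222/15
Var(X) = E[X²] − (E[X])² = 1222/15 − 576/25 = 4382/75
SD(X) = √(4382/75) ≈ 7.644

7.644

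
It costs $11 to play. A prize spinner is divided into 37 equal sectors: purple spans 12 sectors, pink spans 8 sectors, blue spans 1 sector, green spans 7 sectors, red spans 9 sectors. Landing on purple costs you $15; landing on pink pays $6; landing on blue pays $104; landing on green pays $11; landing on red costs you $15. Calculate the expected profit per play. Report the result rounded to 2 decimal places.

-$13.32

E[payout] = (12/37)·(-15) + (8/37)·6 + (1/37)·104 + (7/37)·11 + (9/37)·(-15) = -86/37
Expected profit = -86/37 − 11 = -493/37 ≈ -$13.32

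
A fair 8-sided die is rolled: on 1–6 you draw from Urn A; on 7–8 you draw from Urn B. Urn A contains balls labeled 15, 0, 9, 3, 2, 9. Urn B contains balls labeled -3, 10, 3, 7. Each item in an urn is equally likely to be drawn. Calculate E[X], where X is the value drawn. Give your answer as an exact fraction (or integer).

93/16

E[X | Urn A] = (15 + 0 + 9 + 3 + 2 + 9)/6 = 19/3
E[X | Urn B] = (-3 + 10 + 3 + 7)/4 = 17/4
E[X] = (3/4)·19/3 + (1/4)·17/4 = 93/16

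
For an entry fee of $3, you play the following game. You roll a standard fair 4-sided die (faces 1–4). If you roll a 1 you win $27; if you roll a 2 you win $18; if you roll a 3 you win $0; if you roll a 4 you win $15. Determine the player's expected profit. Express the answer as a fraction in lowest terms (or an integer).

$12

E[payout] = (1/4)·0 + (1/4)·15 + (1/4)·18 + (1/4)·27 = 15
Expected profit = 15 − 3 = 12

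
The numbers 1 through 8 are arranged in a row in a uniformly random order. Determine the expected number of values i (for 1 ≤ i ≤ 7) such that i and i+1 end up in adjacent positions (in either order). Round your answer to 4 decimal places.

For each i ∈ {1,…,7}, let Xᵢ = 1 if i and i+1 are adjacent. P(Xᵢ=1) = 2·(8−1)!/8! = 2/8.
By linearity, E[ΣXᵢ] = (7)·(2/8) = 7/4.
≈ 1.7500

1.7500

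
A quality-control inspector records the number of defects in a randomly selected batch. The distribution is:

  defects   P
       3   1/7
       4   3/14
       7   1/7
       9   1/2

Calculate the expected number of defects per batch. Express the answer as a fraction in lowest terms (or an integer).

E[X] = (1/7)·3 + (3/14)·4 + (1/7)·7 + (1/2)·9
     = 95/14

95/14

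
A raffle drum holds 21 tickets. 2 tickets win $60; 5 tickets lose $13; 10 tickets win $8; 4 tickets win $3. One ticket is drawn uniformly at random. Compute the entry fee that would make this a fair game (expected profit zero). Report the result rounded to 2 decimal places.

E[payout] = (2/21)·60 + (5/21)·(-13) + (10/21)·8 + (4/21)·3 = 7
Fair fee = E[payout] = 7 ≈ $7.00

$7.00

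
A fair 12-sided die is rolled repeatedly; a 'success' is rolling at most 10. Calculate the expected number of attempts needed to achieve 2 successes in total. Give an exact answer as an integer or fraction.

12/5

By linearity (sum of 2 independent geometric waits), E[trials] = 2/p = 2/(5/6) = 12/5.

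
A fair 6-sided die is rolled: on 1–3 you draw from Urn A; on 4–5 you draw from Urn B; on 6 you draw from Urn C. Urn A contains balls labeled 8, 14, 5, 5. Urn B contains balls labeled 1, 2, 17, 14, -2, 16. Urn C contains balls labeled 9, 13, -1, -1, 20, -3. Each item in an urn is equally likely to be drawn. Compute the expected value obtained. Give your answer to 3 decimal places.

7.694

E[X | Urn A] = (8 + 14 + 5 + 5)/4 = 8
E[X | Urn B] = (1 + 2 + 17 + 14 − 2 + 16)/6 = 8
E[X | Urn C] = (9 + 13 − 1 − 1 + 20 − 3)/6 = 37/6
E[X] = (1/2)·8 + (1/3)·8 + (1/6)·37/6 = 277/36 ≈ 7.694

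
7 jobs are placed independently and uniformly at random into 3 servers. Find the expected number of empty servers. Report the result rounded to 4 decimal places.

0.1756

Let Xⱼ=1 if server j is empty. P(Xⱼ=1) = ((3-1)/3)^7 = 128/2187.
By linearity, E[#empty] = 3·128/2187 = 128/729.
≈ 0.1756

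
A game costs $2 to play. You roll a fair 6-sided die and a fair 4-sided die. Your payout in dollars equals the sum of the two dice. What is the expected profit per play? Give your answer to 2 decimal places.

Distribution of the sum of the two dice: 2 w.p. 1/24, 3 w.p. 1/12, 4 w.p. 1/8, 5 w.p. 1/6, 6 w.p. 1/6, 7 w.p. 1/6, …
E[payout] = (1/24)·2 + (1/12)·3 + (1/8)·4 + (1/6)·5 + (1/6)·6 + (1/6)·7 + (1/8)·8 + (1/12)·9 + (1/24)·10 = 6
Expected profit = 6 − 2 = 4 ≈ $4.00

$4.00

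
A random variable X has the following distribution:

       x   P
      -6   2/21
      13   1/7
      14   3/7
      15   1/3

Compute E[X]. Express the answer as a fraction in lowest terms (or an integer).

E[X] = (2/21)·(-6) + (1/7)·13 + (3/7)·14 + (1/3)·15
     = 86/7

86/7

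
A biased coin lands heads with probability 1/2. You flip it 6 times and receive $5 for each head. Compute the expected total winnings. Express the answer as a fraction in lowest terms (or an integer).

$15

E[#heads] = 6·1/2 = 3 (linearity over flips).
E[winnings] = 5·3 = 15.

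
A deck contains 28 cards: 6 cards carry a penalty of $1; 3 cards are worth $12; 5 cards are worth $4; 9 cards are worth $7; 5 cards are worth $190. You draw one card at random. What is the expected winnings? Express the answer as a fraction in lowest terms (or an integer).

1063/28 dollars

E[payout] = (6/28)·(-1) + (3/28)·12 + (5/28)·4 + (9/28)·7 + (5/28)·190 = 1063/28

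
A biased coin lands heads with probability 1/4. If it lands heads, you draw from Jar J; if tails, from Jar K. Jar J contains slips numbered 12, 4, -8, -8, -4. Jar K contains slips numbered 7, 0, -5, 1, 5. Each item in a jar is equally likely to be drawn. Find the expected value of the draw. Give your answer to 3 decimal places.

1.000

E[X | Jar J] = (12 + 4 − 8 − 8 − 4)/5 = -4/5
E[X | Jar K] = (7 + 0 − 5 + 1 + 5)/5 = 8/5
E[X] = (1/4)·(-4/5) + (3/4)·8/5 = 1 ≈ 1.000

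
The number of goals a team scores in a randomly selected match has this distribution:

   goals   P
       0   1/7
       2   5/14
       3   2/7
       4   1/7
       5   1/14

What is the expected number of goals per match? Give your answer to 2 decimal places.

E[X] = (1/7)·0 + (5/14)·2 + (2/7)·3 + (1/7)·4 + (1/14)·5
     = 5/2 ≈ 2.50

2.50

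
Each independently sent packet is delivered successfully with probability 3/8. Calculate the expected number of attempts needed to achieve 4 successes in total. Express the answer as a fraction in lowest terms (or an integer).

32/3

By linearity (sum of 4 independent geometric waits), E[trials] = 4/p = 4/(3/8) = 32/3.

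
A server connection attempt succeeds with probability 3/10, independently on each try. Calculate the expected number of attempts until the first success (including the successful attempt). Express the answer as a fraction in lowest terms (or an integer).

10/3

For a geometric distribution, E[trials] = 1/p = 1/(3/10) = 10/3.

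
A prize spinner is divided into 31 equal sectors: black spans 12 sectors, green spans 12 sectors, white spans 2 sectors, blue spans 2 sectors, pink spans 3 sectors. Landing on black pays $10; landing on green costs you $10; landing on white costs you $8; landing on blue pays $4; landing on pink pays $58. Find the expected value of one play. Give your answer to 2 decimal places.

$5.35

E[payout] = (12/31)·10 + (12/31)·(-10) + (2/31)·(-8) + (2/31)·4 + (3/31)·58 = 166/31
≈ $5.35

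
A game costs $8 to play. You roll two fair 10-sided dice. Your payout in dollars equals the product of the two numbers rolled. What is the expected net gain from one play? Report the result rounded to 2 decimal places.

$22.25

Distribution of the product of the two numbers rolled: 1 w.p. 1/100, 2 w.p. 1/50, 3 w.p. 1/50, 4 w.p. 3/100, 5 w.p. 1/50, 6 w.p. 1/25, …
E[payout] = (1/100)·1 + (1/50)·2 + (1/50)·3 + (3/100)·4 + (1/50)·5 + (1/25)·6 + (1/50)·7 + (1/25)·8 + (3/100)·9 + (1/25)·10 + (1/25)·12 + (1/50)·14 + (1/50)·15 + (3/100)·16 + (1/25)·18 + (1/25)·20 + (1/50)·21 + (1/25)·24 + (1/100)·25 + (1/50)·27 + (1/50)·28 + (1/25)·30 + (1/50)·32 + (1/50)·35 + (3/100)·36 + (1/25)·40 + (1/50)·42 + (1/50)·45 + (1/50)·48 + (1/100)·49 + (1/50)·50 + (1/50)·54 + (1/50)·56 + (1/50)·60 + (1/50)·63 + (1/100)·64 + (1/50)·70 + (1/50)·72 + (1/50)·80 + (1/100)·81 + (1/50)·90 + (1/100)·100 = 121/4
Expected profit = 121/4 − 8 = 89/4 ≈ $22.25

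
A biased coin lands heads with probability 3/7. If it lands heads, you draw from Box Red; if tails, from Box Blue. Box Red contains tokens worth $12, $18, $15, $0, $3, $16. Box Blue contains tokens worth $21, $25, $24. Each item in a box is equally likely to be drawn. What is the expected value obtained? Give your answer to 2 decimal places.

$17.90

E[X | Box Red] = (12 + 18 + 15 + 0 + 3 + 16)/6 = 32/3
E[X | Box Blue] = (21 + 25 + 24)/3 = 70/3
E[X] = (3/7)·32/3 + (4/7)·70/3 = 376/21 ≈ 17.90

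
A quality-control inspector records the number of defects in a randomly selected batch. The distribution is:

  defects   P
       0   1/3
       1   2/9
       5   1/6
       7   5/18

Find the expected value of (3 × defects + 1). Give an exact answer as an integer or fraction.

10

E[3x+1] = (1/3)·1 + (2/9)·4 + (1/6)·16 + (5/18)·22
     = 10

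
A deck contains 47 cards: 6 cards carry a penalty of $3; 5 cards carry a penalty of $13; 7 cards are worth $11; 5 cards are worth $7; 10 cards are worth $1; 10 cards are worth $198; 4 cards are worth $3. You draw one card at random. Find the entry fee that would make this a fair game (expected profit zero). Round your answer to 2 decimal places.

E[payout] = (6/47)·(-3) + (5/47)·(-13) + (7/47)·11 + (5/47)·7 + (10/47)·1 + (10/47)·198 + (4/47)·3 = 2031/47
Fair fee = E[payout] = 2031/47 ≈ $43.21

$43.21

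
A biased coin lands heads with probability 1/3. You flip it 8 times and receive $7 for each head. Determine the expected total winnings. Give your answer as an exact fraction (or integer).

56/3 dollars

E[#heads] = 8·1/3 = 8/3 (linearity over flips).
E[winnings] = 7·8/3 = 56/3.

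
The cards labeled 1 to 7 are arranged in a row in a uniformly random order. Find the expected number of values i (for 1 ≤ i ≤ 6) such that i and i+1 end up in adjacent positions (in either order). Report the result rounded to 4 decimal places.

For each i ∈ {1,…,6}, let Xᵢ = 1 if i and i+1 are adjacent. P(Xᵢ=1) = 2·(7−1)!/7! = 2/7.
By linearity, E[ΣXᵢ] = (6)·(2/7) = 12/7.
≈ 1.7143

1.7143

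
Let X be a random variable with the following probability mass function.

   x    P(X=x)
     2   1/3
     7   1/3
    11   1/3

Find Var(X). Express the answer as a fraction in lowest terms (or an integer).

122/9

E[X] = (1/3)·2 + (1/3)·7 + (1/3)·11 = 20/3
E[X²] = (1/3)·4 + (1/3)·49 + (1/3)·121 = 58
Var(X) = 58 − (20/3)² = 122/9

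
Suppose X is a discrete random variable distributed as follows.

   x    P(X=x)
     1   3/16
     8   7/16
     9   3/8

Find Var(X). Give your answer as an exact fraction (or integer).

E[X] = (3/16)·1 + (7/16)·8 + (3/8)·9 = 113/16
E[X²] = (3/16)·1 + (7/16)·64 + (3/8)·81 = 937/16
Var(X) = 937/16 − (113/16)² = 2223/256

2223/256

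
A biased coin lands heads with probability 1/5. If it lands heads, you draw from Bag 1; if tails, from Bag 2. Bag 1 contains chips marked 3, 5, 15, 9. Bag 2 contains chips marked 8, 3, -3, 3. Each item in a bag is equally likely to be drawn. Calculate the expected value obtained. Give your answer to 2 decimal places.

E[X | Bag 1] = (3 + 5 + 15 + 9)/4 = 8
E[X | Bag 2] = (8 + 3 − 3 + 3)/4 = 11/4
E[X] = (1/5)·8 + (4/5)·11/4 = 19/5 ≈ 3.80

3.80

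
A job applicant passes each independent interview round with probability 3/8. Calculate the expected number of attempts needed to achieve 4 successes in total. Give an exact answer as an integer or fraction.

32/3

By linearity (sum of 4 independent geometric waits), E[trials] = 4/p = 4/(3/8) = 32/3.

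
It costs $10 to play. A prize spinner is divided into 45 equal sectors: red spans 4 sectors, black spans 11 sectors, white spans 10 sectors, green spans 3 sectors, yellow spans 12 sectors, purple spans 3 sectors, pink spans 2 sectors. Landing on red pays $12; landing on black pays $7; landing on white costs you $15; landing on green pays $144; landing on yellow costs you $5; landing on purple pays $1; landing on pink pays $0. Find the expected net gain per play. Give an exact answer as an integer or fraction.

E[payout] = (4/45)·12 + (11/45)·7 + (10/45)·(-15) + (3/45)·144 + (12/45)·(-5) + (3/45)·1 + (2/45)·0 = 70/9
Expected profit = 70/9 − 10 = -20/9

-20/9 dollars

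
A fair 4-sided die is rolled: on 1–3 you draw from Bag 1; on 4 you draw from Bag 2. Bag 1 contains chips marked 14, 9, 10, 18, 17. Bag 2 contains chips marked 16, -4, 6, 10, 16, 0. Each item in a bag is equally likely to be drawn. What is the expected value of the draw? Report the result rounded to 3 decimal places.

E[X | Bag 1] = (14 + 9 + 10 + 18 + 17)/5 = 68/5
E[X | Bag 2] = (16 − 4 + 6 + 10 + 16 + 0)/6 = 22/3
E[X] = (3/4)·68/5 + (1/4)·22/3 = 361/30 ≈ 12.033

12.033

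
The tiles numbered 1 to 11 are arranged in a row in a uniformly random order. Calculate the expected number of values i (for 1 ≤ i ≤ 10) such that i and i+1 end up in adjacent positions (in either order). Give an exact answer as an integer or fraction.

For each i ∈ {1,…,10}, let Xᵢ = 1 if i and i+1 are adjacent. P(Xᵢ=1) = 2·(11−1)!/11! = 2/11.
By linearity, E[ΣXᵢ] = (10)·(2/11) = 20/11.

20/11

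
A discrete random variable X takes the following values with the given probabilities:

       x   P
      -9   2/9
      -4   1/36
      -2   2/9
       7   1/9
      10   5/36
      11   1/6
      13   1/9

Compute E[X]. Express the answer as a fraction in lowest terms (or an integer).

26/9

E[X] = (2/9)·(-9) + (1/36)·(-4) + (2/9)·(-2) + (1/9)·7 + (5/36)·10 + (1/6)·11 + (1/9)·13
     = 26/9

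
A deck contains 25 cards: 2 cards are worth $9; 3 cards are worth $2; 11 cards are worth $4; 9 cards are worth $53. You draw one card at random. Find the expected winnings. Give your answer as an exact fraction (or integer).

E[payout] = (2/25)·9 + (3/25)·2 + (11/25)·4 + (9/25)·53 = 109/5

109/5 dollars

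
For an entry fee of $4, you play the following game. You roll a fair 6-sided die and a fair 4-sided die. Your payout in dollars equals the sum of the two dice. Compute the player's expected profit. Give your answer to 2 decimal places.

$2.00

Distribution of the sum of the two dice: 2 w.p. 1/24, 3 w.p. 1/12, 4 w.p. 1/8, 5 w.p. 1/6, 6 w.p. 1/6, 7 w.p. 1/6, …
E[payout] = (1/24)·2 + (1/12)·3 + (1/8)·4 + (1/6)·5 + (1/6)·6 + (1/6)·7 + (1/8)·8 + (1/12)·9 + (1/24)·10 = 6
Expected profit = 6 − 4 = 2 ≈ $2.00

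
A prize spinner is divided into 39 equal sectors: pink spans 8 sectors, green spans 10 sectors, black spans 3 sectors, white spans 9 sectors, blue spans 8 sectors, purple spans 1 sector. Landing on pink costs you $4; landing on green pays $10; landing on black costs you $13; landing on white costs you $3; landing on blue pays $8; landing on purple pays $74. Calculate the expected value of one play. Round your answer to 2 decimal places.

$3.59

E[payout] = (8/39)·(-4) + (10/39)·10 + (3/39)·(-13) + (9/39)·(-3) + (8/39)·8 + (1/39)·74 = 140/39
≈ $3.59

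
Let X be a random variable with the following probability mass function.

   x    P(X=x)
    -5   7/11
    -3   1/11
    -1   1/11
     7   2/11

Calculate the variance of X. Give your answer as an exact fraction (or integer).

E[X] = (7/11)·(-5) + (1/11)·(-3) + (1/11)·(-1) + (2/11)·7 = -25/11
E[X²] = (7/11)·25 + (1/11)·9 + (1/11)·1 + (2/11)·49 = 283/11
Var(X) = 283/11 − (-25/11)² = 2488/121

2488/121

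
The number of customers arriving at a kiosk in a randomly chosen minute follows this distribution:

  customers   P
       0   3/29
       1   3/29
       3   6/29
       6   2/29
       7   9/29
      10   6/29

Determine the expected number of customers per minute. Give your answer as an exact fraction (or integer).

E[X] = (3/29)·0 + (3/29)·1 + (6/29)·3 + (2/29)·6 + (9/29)·7 + (6/29)·10
     = 156/29

156/29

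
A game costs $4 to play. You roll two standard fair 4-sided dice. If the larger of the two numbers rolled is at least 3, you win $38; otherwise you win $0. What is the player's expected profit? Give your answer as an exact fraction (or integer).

49/2 dollars

E[payout] = (1/4)·0 + (3/4)·38 = 57/2
Expected profit = 57/2 − 4 = 49/2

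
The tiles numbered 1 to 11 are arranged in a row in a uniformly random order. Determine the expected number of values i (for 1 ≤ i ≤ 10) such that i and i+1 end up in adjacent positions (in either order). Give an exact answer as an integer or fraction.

20/11

For each i ∈ {1,…,10}, let Xᵢ = 1 if i and i+1 are adjacent. P(Xᵢ=1) = 2·(11−1)!/11! = 2/11.
By linearity, E[ΣXᵢ] = (10)·(2/11) = 20/11.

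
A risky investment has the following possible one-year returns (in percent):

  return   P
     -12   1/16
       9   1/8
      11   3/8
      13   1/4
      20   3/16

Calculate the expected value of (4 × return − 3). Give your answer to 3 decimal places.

43.000

E[4x-3] = (1/16)·(-51) + (1/8)·33 + (3/8)·41 + (1/4)·49 + (3/16)·77
     = 43 ≈ 43.000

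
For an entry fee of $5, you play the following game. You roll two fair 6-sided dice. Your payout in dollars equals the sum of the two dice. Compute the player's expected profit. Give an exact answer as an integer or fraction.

$2

Distribution of the sum of the two dice: 2 w.p. 1/36, 3 w.p. 1/18, 4 w.p. 1/12, 5 w.p. 1/9, 6 w.p. 5/36, 7 w.p. 1/6, …
E[payout] = (1/36)·2 + (1/18)·3 + (1/12)·4 + (1/9)·5 + (5/36)·6 + (1/6)·7 + (5/36)·8 + (1/9)·9 + (1/12)·10 + (1/18)·11 + (1/36)·12 = 7
Expected profit = 7 − 5 = 2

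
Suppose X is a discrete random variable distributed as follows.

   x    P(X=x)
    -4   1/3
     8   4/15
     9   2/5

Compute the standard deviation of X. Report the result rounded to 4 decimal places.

5.9532

E[X] = 22/5, E[X²] = 274/5
Var(X) = E[X²] − (E[X])² = 274/5 − 484/25 = 886/25
SD(X) = √(886/25) ≈ 5.9532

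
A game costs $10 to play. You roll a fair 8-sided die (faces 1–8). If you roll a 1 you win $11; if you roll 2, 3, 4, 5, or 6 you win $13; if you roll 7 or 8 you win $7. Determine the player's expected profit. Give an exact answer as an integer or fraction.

E[payout] = (1/4)·7 + (1/8)·11 + (5/8)·13 = 45/4
Expected profit = 45/4 − 10 = 5/4

5/4 dollars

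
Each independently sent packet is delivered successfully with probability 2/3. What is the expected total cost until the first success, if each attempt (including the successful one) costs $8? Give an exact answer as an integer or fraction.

$12

E[#attempts] = 1/p = 3/2; E[cost] = 8·3/2 = 12.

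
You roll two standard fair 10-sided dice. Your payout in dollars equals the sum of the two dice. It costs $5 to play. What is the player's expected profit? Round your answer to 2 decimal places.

$6.00

Distribution of the sum of the two dice: 2 w.p. 1/100, 3 w.p. 1/50, 4 w.p. 3/100, 5 w.p. 1/25, 6 w.p. 1/20, 7 w.p. 3/50, …
E[payout] = (1/100)·2 + (1/50)·3 + (3/100)·4 + (1/25)·5 + (1/20)·6 + (3/50)·7 + (7/100)·8 + (2/25)·9 + (9/100)·10 + (1/10)·11 + (9/100)·12 + (2/25)·13 + (7/100)·14 + (3/50)·15 + (1/20)·16 + (1/25)·17 + (3/100)·18 + (1/50)·19 + (1/100)·20 = 11
Expected profit = 11 − 5 = 6 ≈ $6.00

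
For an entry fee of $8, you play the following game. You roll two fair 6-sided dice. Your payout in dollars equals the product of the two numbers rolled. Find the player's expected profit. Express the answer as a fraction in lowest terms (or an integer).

17/4 dollars

Distribution of the product of the two numbers rolled: 1 w.p. 1/36, 2 w.p. 1/18, 3 w.p. 1/18, 4 w.p. 1/12, 5 w.p. 1/18, 6 w.p. 1/9, …
E[payout] = (1/36)·1 + (1/18)·2 + (1/18)·3 + (1/12)·4 + (1/18)·5 + (1/9)·6 + (1/18)·8 + (1/36)·9 + (1/18)·10 + (1/9)·12 + (1/18)·15 + (1/36)·16 + (1/18)·18 + (1/18)·20 + (1/18)·24 + (1/36)·25 + (1/18)·30 + (1/36)·36 = 49/4
Expected profit = 49/4 − 8 = 17/4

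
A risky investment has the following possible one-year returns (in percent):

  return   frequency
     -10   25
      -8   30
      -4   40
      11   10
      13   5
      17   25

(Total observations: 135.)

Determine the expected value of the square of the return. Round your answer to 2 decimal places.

Total = 135, so P(return=-10) = 25/135, etc.
E[X²] = (5/27)·100 + (2/9)·64 + (8/27)·16 + (2/27)·121 + (1/27)·169 + (5/27)·289
     = 956/9 ≈ 106.22

106.22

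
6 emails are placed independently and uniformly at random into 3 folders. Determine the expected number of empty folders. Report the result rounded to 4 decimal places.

0.2634

Let Xⱼ=1 if folder j is empty. P(Xⱼ=1) = ((3-1)/3)^6 = 64/729.
By linearity, E[#empty] = 3·64/729 = 64/243.
≈ 0.2634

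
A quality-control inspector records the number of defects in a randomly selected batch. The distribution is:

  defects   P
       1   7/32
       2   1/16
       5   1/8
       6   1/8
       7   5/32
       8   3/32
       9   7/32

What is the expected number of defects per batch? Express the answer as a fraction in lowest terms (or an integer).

177/32

E[X] = (7/32)·1 + (1/16)·2 + (1/8)·5 + (1/8)·6 + (5/32)·7 + (3/32)·8 + (7/32)·9
     = 177/32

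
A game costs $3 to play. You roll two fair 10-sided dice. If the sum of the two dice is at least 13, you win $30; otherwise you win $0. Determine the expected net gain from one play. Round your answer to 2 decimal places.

$7.80

E[payout] = (16/25)·0 + (9/25)·30 = 54/5
Expected profit = 54/5 − 3 = 39/5 ≈ $7.80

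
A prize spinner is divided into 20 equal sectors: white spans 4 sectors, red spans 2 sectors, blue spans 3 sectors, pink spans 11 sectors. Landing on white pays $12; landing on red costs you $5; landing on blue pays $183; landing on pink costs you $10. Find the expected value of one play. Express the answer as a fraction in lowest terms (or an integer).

E[payout] = (4/20)·12 + (2/20)·(-5) + (3/20)·183 + (11/20)·(-10) = 477/20

477/20 dollars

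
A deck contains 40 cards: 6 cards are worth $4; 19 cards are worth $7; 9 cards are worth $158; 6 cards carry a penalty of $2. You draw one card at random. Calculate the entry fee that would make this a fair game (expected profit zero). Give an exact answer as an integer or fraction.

E[payout] = (6/40)·4 + (19/40)·7 + (9/40)·158 + (6/40)·(-2) = 1567/40
Fair fee = E[payout] = 1567/40

1567/40 dollars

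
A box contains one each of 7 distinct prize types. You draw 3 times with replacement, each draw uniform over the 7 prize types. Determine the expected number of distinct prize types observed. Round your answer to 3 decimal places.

Let Xⱼ=1 if type j appears at least once. P(Xⱼ=1) = 1 − ((7−1)/7)^3 = 127/343.
E[#distinct] = 7·127/343 = 127/49.
≈ 2.592

2.592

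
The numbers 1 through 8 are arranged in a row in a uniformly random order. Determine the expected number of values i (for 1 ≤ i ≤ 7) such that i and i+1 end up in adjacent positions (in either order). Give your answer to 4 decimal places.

For each i ∈ {1,…,7}, let Xᵢ = 1 if i and i+1 are adjacent. P(Xᵢ=1) = 2·(8−1)!/8! = 2/8.
By linearity, E[ΣXᵢ] = (7)·(2/8) = 7/4.
≈ 1.7500

1.7500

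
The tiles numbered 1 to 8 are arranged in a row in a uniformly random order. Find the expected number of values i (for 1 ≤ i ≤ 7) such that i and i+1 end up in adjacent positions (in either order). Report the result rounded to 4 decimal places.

For each i ∈ {1,…,7}, let Xᵢ = 1 if i and i+1 are adjacent. P(Xᵢ=1) = 2·(8−1)!/8! = 2/8.
By linearity, E[ΣXᵢ] = (7)·(2/8) = 7/4.
≈ 1.7500

1.7500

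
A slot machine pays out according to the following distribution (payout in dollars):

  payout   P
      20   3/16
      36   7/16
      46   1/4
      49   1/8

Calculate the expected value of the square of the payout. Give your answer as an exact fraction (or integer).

11769/8

E[X²] = (3/16)·400 + (7/16)·1296 + (1/4)·2116 + (1/8)·2401
     = 11769/8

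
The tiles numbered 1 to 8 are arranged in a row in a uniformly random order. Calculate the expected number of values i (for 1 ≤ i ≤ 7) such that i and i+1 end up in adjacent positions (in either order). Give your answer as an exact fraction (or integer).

For each i ∈ {1,…,7}, let Xᵢ = 1 if i and i+1 are adjacent. P(Xᵢ=1) = 2·(8−1)!/8! = 2/8.
By linearity, E[ΣXᵢ] = (7)·(2/8) = 7/4.

7/4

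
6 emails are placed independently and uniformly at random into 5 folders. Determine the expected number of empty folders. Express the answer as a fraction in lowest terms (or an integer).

4096/3125

Let Xⱼ=1 if folder j is empty. P(Xⱼ=1) = ((5-1)/5)^6 = 4096/15625.
By linearity, E[#empty] = 5·4096/15625 = 4096/3125.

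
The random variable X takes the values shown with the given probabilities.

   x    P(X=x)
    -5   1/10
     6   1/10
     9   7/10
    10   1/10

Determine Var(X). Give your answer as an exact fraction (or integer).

451/25

E[X] = (1/10)·(-5) + (1/10)·6 + (7/10)·9 + (1/10)·10 = 37/5
E[X²] = (1/10)·25 + (1/10)·36 + (7/10)·81 + (1/10)·100 = 364/5
Var(X) = 364/5 − (37/5)² = 451/25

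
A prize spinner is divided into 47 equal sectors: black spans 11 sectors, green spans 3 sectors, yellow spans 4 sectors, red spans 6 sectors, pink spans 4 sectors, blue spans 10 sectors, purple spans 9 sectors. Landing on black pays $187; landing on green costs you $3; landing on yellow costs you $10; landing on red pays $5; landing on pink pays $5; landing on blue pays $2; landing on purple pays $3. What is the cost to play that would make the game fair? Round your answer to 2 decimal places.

$44.79

E[payout] = (11/47)·187 + (3/47)·(-3) + (4/47)·(-10) + (6/47)·5 + (4/47)·5 + (10/47)·2 + (9/47)·3 = 2105/47
Fair fee = E[payout] = 2105/47 ≈ $44.79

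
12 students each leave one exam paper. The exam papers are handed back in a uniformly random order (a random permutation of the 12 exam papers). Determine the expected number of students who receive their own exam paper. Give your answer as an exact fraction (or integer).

1

Let Xᵢ = 1 if person i gets their own exam paper. For each i, P(Xᵢ=1) = 1/12.
By linearity of expectation, E[X₁+…+X_12] = 12·(1/12) = 1.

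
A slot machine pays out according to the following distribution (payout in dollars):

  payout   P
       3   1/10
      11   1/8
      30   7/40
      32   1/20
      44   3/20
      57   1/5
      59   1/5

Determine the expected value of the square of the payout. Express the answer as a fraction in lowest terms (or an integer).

E[X²] = (1/10)·9 + (1/8)·121 + (7/40)·900 + (1/20)·1024 + (3/20)·1936 + (1/5)·3249 + (1/5)·3481
     = 14889/8

14889/8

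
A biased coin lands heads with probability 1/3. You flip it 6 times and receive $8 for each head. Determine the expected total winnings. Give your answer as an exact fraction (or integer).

E[#heads] = 6·1/3 = 2 (linearity over flips).
E[winnings] = 8·2 = 16.

$16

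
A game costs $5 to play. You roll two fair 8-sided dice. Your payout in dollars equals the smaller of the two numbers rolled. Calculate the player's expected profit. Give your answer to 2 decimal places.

Distribution of the smaller of the two numbers rolled: 1 w.p. 15/64, 2 w.p. 13/64, 3 w.p. 11/64, 4 w.p. 9/64, 5 w.p. 7/64, 6 w.p. 5/64, …
E[payout] = (15/64)·1 + (13/64)·2 + (11/64)·3 + (9/64)·4 + (7/64)·5 + (5/64)·6 + (3/64)·7 + (1/64)·8 = 51/16
Expected profit = 51/16 − 5 = -29/16 ≈ -$1.81

-$1.81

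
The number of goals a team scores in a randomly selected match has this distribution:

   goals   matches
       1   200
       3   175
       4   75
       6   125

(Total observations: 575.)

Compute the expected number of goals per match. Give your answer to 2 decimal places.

Total = 575, so P(goals=1) = 200/575, etc.
E[X] = (8/23)·1 + (7/23)·3 + (3/23)·4 + (5/23)·6
     = 71/23 ≈ 3.09

3.09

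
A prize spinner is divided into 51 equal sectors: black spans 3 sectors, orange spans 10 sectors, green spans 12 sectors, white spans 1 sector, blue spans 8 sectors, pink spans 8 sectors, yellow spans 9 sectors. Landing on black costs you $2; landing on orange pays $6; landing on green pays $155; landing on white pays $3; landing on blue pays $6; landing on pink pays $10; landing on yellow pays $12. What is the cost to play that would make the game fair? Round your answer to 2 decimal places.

$42.22

E[payout] = (3/51)·(-2) + (10/51)·6 + (12/51)·155 + (1/51)·3 + (8/51)·6 + (8/51)·10 + (9/51)·12 = 2153/51
Fair fee = E[payout] = 2153/51 ≈ $42.22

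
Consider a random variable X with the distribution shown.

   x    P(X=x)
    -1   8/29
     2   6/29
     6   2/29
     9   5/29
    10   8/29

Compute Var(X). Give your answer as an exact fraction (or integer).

E[X] = (8/29)·(-1) + (6/29)·2 + (2/29)·6 + (5/29)·9 + (8/29)·10 = 141/29
E[X²] = (8/29)·1 + (6/29)·4 + (2/29)·36 + (5/29)·81 + (8/29)·100 = 1309/29
Var(X) = 1309/29 − (141/29)² = 18080/841

18080/841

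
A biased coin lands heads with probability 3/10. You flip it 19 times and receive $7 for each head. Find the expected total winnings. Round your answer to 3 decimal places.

E[#heads] = 19·3/10 = 57/10 (linearity over flips).
E[winnings] = 7·57/10 = 399/10.
≈ 39.900

$39.900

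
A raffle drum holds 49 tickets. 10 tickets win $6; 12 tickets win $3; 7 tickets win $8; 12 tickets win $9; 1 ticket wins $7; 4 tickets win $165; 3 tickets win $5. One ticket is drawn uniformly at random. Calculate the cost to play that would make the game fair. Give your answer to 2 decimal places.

$19.22

E[payout] = (10/49)·6 + (12/49)·3 + (7/49)·8 + (12/49)·9 + (1/49)·7 + (4/49)·165 + (3/49)·5 = 942/49
Fair fee = E[payout] = 942/49 ≈ $19.22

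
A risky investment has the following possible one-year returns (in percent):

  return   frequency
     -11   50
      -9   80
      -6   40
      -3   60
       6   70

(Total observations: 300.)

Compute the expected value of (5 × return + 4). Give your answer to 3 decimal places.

Total = 300, so P(return=-11) = 50/300, etc.
E[5x+4] = (1/6)·(-51) + (4/15)·(-41) + (2/15)·(-26) + (1/5)·(-11) + (7/30)·34
     = -103/6 ≈ -17.167

-17.167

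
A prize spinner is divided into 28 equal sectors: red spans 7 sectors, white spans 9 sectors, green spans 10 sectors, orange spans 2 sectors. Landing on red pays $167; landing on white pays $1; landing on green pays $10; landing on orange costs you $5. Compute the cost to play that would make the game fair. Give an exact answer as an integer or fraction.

317/7 dollars

E[payout] = (7/28)·167 + (9/28)·1 + (10/28)·10 + (2/28)·(-5) = 317/7
Fair fee = E[payout] = 317/7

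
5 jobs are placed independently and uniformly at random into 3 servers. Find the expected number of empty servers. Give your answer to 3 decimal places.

0.395

Let Xⱼ=1 if server j is empty. P(Xⱼ=1) = ((3-1)/3)^5 = 32/243.
By linearity, E[#empty] = 3·32/243 = 32/81.
≈ 0.395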